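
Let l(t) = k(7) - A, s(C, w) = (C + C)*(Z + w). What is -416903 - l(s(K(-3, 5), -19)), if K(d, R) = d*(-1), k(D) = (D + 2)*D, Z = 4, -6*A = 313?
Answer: -2502109/6 ≈ -4.1702e+5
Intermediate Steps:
A = -313/6 (A = -⅙*313 = -313/6 ≈ -52.167)
k(D) = D*(2 + D) (k(D) = (2 + D)*D = D*(2 + D))
K(d, R) = -d
s(C, w) = 2*C*(4 + w) (s(C, w) = (C + C)*(4 + w) = (2*C)*(4 + w) = 2*C*(4 + w))
l(t) = 691/6 (l(t) = 7*(2 + 7) - 1*(-313/6) = 7*9 + 313/6 = 63 + 313/6 = 691/6)
-416903 - l(s(K(-3, 5), -19)) = -416903 - 1*691/6 = -416903 - 691/6 = -2502109/6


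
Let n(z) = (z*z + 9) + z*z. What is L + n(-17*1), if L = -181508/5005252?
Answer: 734475354/1251313 ≈ 586.96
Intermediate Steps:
n(z) = 9 + 2*z² (n(z) = (z² + 9) + z² = (9 + z²) + z² = 9 + 2*z²)
L = -45377/1251313 (L = -181508*1/5005252 = -45377/1251313 ≈ -0.036264)
L + n(-17*1) = -45377/1251313 + (9 + 2*(-17*1)²) = -45377/1251313 + (9 + 2*(-17)²) = -45377/1251313 + (9 + 2*289) = -45377/1251313 + (9 + 578) = -45377/1251313 + 587 = 734475354/1251313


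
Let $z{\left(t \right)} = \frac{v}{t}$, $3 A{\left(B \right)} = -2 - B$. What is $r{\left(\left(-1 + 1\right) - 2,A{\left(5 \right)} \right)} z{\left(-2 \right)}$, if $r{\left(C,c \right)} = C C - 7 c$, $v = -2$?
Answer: $\frac{61}{3} \approx 20.333$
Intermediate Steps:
$A{\left(B \right)} = - \frac{2}{3} - \frac{B}{3}$ ($A{\left(B \right)} = \frac{-2 - B}{3} = - \frac{2}{3} - \frac{B}{3}$)
$r{\left(C,c \right)} = C^{2} - 7 c$
$z{\left(t \right)} = - \frac{2}{t}$
$r{\left(\left(-1 + 1\right) - 2,A{\left(5 \right)} \right)} z{\left(-2 \right)} = \left(\left(\left(-1 + 1\right) - 2\right)^{2} - 7 \left(- \frac{2}{3} - \frac{5}{3}\right)\right) \left(- \frac{2}{-2}\right) = \left(\left(0 - 2\right)^{2} - 7 \left(- \frac{2}{3} - \frac{5}{3}\right)\right) \left(\left(-2\right) \left(- \frac{1}{2}\right)\right) = \left(\left(-2\right)^{2} - - \frac{49}{3}\right) 1 = \left(4 + \frac{49}{3}\right) 1 = \frac{61}{3} \cdot 1 = \frac{61}{3}$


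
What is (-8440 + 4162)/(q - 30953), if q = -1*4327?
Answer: 713/5880 ≈ 0.12126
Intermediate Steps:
q = -4327
(-8440 + 4162)/(q - 30953) = (-8440 + 4162)/(-4327 - 30953) = -4278/(-35280) = -4278*(-1/35280) = 713/5880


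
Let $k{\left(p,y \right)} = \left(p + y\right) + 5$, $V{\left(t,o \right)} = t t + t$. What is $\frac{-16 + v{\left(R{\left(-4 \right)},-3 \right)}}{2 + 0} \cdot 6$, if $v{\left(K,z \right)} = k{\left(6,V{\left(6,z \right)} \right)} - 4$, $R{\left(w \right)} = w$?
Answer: $99$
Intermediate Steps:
$V{\left(t,o \right)} = t + t^{2}$ ($V{\left(t,o \right)} = t^{2} + t = t + t^{2}$)
$k{\left(p,y \right)} = 5 + p + y$
$v{\left(K,z \right)} = 49$ ($v{\left(K,z \right)} = \left(5 + 6 + 6 \left(1 + 6\right)\right) - 4 = \left(5 + 6 + 6 \cdot 7\right) - 4 = \left(5 + 6 + 42\right) - 4 = 53 - 4 = 49$)
$\frac{-16 + v{\left(R{\left(-4 \right)},-3 \right)}}{2 + 0} \cdot 6 = \frac{-16 + 49}{2 + 0} \cdot 6 = \frac{33}{2} \cdot 6 = 99$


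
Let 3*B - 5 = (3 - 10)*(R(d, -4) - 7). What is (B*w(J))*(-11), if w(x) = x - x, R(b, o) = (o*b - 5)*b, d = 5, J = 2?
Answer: 0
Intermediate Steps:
R(b, o) = b*(-5 + b*o) (R(b, o) = (b*o - 5)*b = (-5 + b*o)*b = b*(-5 + b*o))
w(x) = 0
B = 929/3 (B = 5/3 + ((3 - 10)*(5*(-5 + 5*(-4)) - 7))/3 = 5/3 + (-7*(5*(-5 - 20) - 7))/3 = 5/3 + (-7*(5*(-25) - 7))/3 = 5/3 + (-7*(-125 - 7))/3 = 5/3 + (-7*(-132))/3 = 5/3 + (1/3)*924 = 5/3 + 308 = 929/3 ≈ 309.67)
(B*w(J))*(-11) = ((929/3)*0)*(-11) = 0*(-11) = 0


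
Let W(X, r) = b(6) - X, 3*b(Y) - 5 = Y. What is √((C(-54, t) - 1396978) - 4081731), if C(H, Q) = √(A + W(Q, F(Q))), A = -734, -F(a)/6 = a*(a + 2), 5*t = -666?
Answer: √(-1232709525 + 195*I*√795)/15 ≈ 0.00522 + 2340.7*I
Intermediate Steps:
t = -666/5 (t = (⅕)*(-666) = -666/5 ≈ -133.20)
b(Y) = 5/3 + Y/3
F(a) = -6*a*(2 + a) (F(a) = -6*a*(a + 2) = -6*a*(2 + a))
W(X, r) = 11/3 - X (W(X, r) = (5/3 + (⅓)*6) - X = (5/3 + 2) - X = 11/3 - X)
C(H, Q) = √(-2191/3 - Q) (C(H, Q) = √(-734 + (11/3 - Q)) = √(-2191/3 - Q))
√((C(-54, t) - 1396978) - 4081731) = √((√(-6573 - 9*(-666/5))/3 - 1396978) - 4081731) = √((√(-6573 + 5994/5)/3 - 1396978) - 4081731) = √((√(-26871/5)/3 - 1396978) - 4081731) = √(((13*I*√795/5)/3 - 1396978) - 4081731) = √((13*I*√795/15 - 1396978) - 4081731) = √((-1396978 + 13*I*√795/15) - 4081731) = √(-5478709 + 13*I*√795/15)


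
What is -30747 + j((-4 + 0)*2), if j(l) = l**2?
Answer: -30683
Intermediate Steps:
-30747 + j((-4 + 0)*2) = -30747 + ((-4 + 0)*2)**2 = -30747 + (-4*2)**2 = -30747 + (-8)**2 = -30747 + 64 = -30683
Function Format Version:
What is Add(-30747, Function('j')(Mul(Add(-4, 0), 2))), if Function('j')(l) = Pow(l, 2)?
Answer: -30683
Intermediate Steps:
Add(-30747, Function('j')(Mul(Add(-4, 0), 2))) = Add(-30747, Pow(Mul(Add(-4, 0), 2), 2)) = Add(-30747, Pow(Mul(-4, 2), 2)) = Add(-30747, Pow(-8, 2)) = Add(-30747, 64) = -30683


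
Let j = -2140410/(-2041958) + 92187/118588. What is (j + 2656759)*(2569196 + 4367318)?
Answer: 1115632826398420247898617/60537928826 ≈ 1.8429e+13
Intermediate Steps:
j = 221034461613/121075857652 (j = -2140410*(-1/2041958) + 92187*(1/118588) = 1070205/1020979 + 92187/118588 = 221034461613/121075857652 ≈ 1.8256)
(j + 2656759)*(2569196 + 4367318) = (221034461613/121075857652 + 2656759)*(2569196 + 4367318) = (321669595534131481/121075857652)*6936514 = 1115632826398420247898617/60537928826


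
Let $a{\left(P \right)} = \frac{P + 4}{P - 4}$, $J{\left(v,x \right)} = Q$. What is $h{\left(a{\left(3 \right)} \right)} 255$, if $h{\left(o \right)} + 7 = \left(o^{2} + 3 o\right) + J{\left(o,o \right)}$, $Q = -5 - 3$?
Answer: $3315$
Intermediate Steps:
$Q = -8$
$J{\left(v,x \right)} = -8$
$a{\left(P \right)} = \frac{4 + P}{-4 + P}$ ($a{\left(P \right)} = \frac{4 + P}{P - 4} = \frac{4 + P}{-4 + P}$)
$h{\left(o \right)} = -15 + o^{2} + 3 o$ ($h{\left(o \right)} = -7 - \left(8 - o^{2} - 3 o\right) = -7 + \left(-8 + o^{2} + 3 o\right) = -15 + o^{2} + 3 o$)
$h{\left(a{\left(3 \right)} \right)} 255 = \left(-15 + \left(\frac{4 + 3}{-4 + 3}\right)^{2} + 3 \frac{4 + 3}{-4 + 3}\right) 255 = \left(-15 + \left(\frac{1}{-1} \cdot 7\right)^{2} + 3 \frac{1}{-1} \cdot 7\right) 255 = \left(-15 + \left(\left(-1\right) 7\right)^{2} + 3 \left(\left(-1\right) 7\right)\right) 255 = \left(-15 + \left(-7\right)^{2} + 3 \left(-7\right)\right) 255 = \left(-15 + 49 - 21\right) 255 = 13 \cdot 255 = 3315$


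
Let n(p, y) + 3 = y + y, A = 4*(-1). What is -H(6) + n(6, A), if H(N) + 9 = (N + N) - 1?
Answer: -13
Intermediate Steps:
A = -4
H(N) = -10 + 2*N (H(N) = -9 + ((N + N) - 1) = -9 + (2*N - 1) = -9 + (-1 + 2*N) = -10 + 2*N)
n(p, y) = -3 + 2*y (n(p, y) = -3 + (y + y) = -3 + 2*y)
-H(6) + n(6, A) = -(-10 + 2*6) + (-3 + 2*(-4)) = -(-10 + 12) + (-3 - 8) = -1*2 - 11 = -2 - 11 = -13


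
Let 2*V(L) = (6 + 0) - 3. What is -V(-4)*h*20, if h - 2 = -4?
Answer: 60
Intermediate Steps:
h = -2 (h = 2 - 4 = -2)
V(L) = 3/2 (V(L) = ((6 + 0) - 3)/2 = (6 - 3)/2 = (½)*3 = 3/2)
-V(-4)*h*20 = -(3/2)*(-2)*20 = -(-3)*20 = -1*(-60) = 60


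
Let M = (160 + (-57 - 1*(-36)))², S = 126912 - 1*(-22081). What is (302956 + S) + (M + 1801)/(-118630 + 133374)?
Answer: 3331778589/7372 ≈ 4.5195e+5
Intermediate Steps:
S = 148993 (S = 126912 + 22081 = 148993)
M = 19321 (M = (160 + (-57 + 36))² = (160 - 21)² = 139² = 19321)
(302956 + S) + (M + 1801)/(-118630 + 133374) = (302956 + 148993) + (19321 + 1801)/(-118630 + 133374) = 451949 + 21122/14744 = 451949 + 21122*(1/14744) = 451949 + 10561/7372 = 3331778589/7372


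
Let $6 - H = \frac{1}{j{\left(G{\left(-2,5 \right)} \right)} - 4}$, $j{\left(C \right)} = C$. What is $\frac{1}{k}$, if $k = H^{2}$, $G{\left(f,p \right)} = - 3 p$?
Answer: $\frac{361}{13225} \approx 0.027297$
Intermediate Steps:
$H = \frac{115}{19}$ ($H = 6 - \frac{1}{\left(-3\right) 5 - 4} = 6 - \frac{1}{-15 - 4} = 6 - \frac{1}{-19} = 6 - - \frac{1}{19} = 6 + \frac{1}{19} = \frac{115}{19} \approx 6.0526$)
$k = \frac{13225}{361}$ ($k = \left(\frac{115}{19}\right)^{2} = \frac{13225}{361} \approx 36.634$)
$\frac{1}{k} = \frac{1}{\frac{13225}{361}} = \frac{361}{13225}$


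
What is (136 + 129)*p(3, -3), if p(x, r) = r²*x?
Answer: 7155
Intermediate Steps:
p(x, r) = x*r²
(136 + 129)*p(3, -3) = (136 + 129)*(3*(-3)²) = 265*(3*9) = 265*27 = 7155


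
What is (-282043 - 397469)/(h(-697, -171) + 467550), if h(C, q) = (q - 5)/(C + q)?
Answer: -73727052/50729197 ≈ -1.4533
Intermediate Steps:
h(C, q) = (-5 + q)/(C + q)
(-282043 - 397469)/(h(-697, -171) + 467550) = (-282043 - 397469)/((-5 - 171)/(-697 - 171) + 467550) = -679512/(-176/(-868) + 467550) = -679512/(-1/868*(-176) + 467550) = -679512/(44/217 + 467550) = -679512/101458394/217 = -679512*217/101458394 = -73727052/50729197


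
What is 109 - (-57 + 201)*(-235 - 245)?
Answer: 69229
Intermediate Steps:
109 - (-57 + 201)*(-235 - 245) = 109 - 144*(-480) = 109 - 1*(-69120) = 109 + 69120 = 69229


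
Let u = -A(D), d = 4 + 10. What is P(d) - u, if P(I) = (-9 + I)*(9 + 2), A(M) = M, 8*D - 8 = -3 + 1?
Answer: 223/4 ≈ 55.750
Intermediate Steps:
d = 14
D = ¾ (D = 1 + (-3 + 1)/8 = 1 + (⅛)*(-2) = 1 - ¼ = ¾ ≈ 0.75000)
u = -¾ (u = -1*¾ = -¾ ≈ -0.75000)
P(I) = -99 + 11*I (P(I) = (-9 + I)*11 = -99 + 11*I)
P(d) - u = (-99 + 11*14) - 1*(-¾) = (-99 + 154) + ¾ = 55 + ¾ = 223/4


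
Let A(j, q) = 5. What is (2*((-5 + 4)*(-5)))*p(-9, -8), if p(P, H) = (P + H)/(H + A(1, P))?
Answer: 170/3 ≈ 56.667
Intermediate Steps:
p(P, H) = (H + P)/(5 + H) (p(P, H) = (P + H)/(H + 5) = (H + P)/(5 + H))
(2*((-5 + 4)*(-5)))*p(-9, -8) = (2*((-5 + 4)*(-5)))*((-8 - 9)/(5 - 8)) = (2*(-1*(-5)))*(-17/(-3)) = (2*5)*(-⅓*(-17)) = 10*(17/3) = 170/3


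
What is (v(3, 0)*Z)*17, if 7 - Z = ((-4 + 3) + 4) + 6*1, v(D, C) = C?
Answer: 0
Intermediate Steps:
Z = -2 (Z = 7 - (((-4 + 3) + 4) + 6*1) = 7 - ((-1 + 4) + 6) = 7 - (3 + 6) = 7 - 1*9 = 7 - 9 = -2)
(v(3, 0)*Z)*17 = (0*(-2))*17 = 0*17 = 0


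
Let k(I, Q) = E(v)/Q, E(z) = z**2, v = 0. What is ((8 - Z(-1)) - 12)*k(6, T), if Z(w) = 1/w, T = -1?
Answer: 0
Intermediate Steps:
Z(w) = 1/w
k(I, Q) = 0 (k(I, Q) = 0**2/Q = 0/Q = 0)
((8 - Z(-1)) - 12)*k(6, T) = ((8 - 1/(-1)) - 12)*0 = ((8 - 1*(-1)) - 12)*0 = ((8 + 1) - 12)*0 = (9 - 12)*0 = -3*0 = 0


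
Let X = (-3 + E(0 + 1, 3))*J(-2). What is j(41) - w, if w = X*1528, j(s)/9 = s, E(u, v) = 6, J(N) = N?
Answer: 9537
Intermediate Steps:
j(s) = 9*s
X = -6 (X = (-3 + 6)*(-2) = 3*(-2) = -6)
w = -9168 (w = -6*1528 = -9168)
j(41) - w = 9*41 - 1*(-9168) = 369 + 9168 = 9537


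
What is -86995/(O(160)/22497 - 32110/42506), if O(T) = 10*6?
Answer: 2772987321553/23994277 ≈ 1.1557e+5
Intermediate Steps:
O(T) = 60
-86995/(O(160)/22497 - 32110/42506) = -86995/(60/22497 - 32110/42506) = -86995/(60*(1/22497) - 32110*1/42506) = -86995/(20/7499 - 16055/21253) = -86995/(-119971385/159376247) = -86995*(-159376247/119971385) = 2772987321553/23994277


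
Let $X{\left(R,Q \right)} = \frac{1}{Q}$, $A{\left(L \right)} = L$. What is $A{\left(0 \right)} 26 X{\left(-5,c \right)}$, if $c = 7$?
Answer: $0$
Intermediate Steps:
$A{\left(0 \right)} 26 X{\left(-5,c \right)} = \frac{0 \cdot 26}{7} = 0 \cdot \frac{1}{7} = 0$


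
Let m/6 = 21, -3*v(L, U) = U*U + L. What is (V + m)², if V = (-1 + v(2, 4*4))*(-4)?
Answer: 224676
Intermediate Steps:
v(L, U) = -L/3 - U²/3 (v(L, U) = -(U*U + L)/3 = -(U² + L)/3 = -(L + U²)/3 = -L/3 - U²/3)
m = 126 (m = 6*21 = 126)
V = 348 (V = (-1 + (-⅓*2 - (4*4)²/3))*(-4) = (-1 + (-⅔ - ⅓*16²))*(-4) = (-1 + (-⅔ - ⅓*256))*(-4) = (-1 + (-⅔ - 256/3))*(-4) = (-1 - 86)*(-4) = -87*(-4) = 348)
(V + m)² = (348 + 126)² = 474² = 224676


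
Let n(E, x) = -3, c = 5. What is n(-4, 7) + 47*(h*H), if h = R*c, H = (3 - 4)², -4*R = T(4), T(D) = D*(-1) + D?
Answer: -3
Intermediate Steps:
T(D) = 0 (T(D) = -D + D = 0)
R = 0 (R = -¼*0 = 0)
H = 1 (H = (-1)² = 1)
h = 0 (h = 0*5 = 0)
n(-4, 7) + 47*(h*H) = -3 + 47*(0*1) = -3 + 47*0 = -3 + 0 = -3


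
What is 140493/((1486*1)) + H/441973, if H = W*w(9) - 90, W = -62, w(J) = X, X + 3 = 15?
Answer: 62092873365/656771878 ≈ 94.542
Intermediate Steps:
X = 12 (X = -3 + 15 = 12)
w(J) = 12
H = -834 (H = -62*12 - 90 = -744 - 90 = -834)
140493/((1486*1)) + H/441973 = 140493/((1486*1)) - 834/441973 = 140493/1486 - 834*1/441973 = 140493*(1/1486) - 834/441973 = 140493/1486 - 834/441973 = 62092873365/656771878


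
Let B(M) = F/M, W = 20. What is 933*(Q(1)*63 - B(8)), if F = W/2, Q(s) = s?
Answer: 230451/4 ≈ 57613.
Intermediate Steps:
F = 10 (F = 20/2 = 20*(½) = 10)
B(M) = 10/M
933*(Q(1)*63 - B(8)) = 933*(1*63 - 10/8) = 933*(63 - 10/8) = 933*(63 - 1*5/4) = 933*(63 - 5/4) = 933*(247/4) = 230451/4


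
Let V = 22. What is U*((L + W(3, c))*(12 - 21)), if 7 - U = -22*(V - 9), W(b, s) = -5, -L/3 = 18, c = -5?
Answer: 155583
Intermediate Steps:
L = -54 (L = -3*18 = -54)
U = 293 (U = 7 - (-22)*(22 - 9) = 7 - (-22)*13 = 7 - 1*(-286) = 7 + 286 = 293)
U*((L + W(3, c))*(12 - 21)) = 293*((-54 - 5)*(12 - 21)) = 293*(-59*(-9)) = 293*531 = 155583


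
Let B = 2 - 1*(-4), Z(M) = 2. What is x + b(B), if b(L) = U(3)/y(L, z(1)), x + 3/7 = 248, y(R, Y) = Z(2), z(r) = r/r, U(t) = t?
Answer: 3487/14 ≈ 249.07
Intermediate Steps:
z(r) = 1
y(R, Y) = 2
x = 1733/7 (x = -3/7 + 248 = 1733/7 ≈ 247.57)
B = 6 (B = 2 + 4 = 6)
b(L) = 3/2
x + b(B) = 1733/7 + 3/2 = 3487/14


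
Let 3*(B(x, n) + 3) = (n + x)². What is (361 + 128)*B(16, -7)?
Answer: 11736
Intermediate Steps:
B(x, n) = -3 + (n + x)²/3
(361 + 128)*B(16, -7) = (361 + 128)*(-3 + (-7 + 16)²/3) = 489*(-3 + (⅓)*9²) = 489*(-3 + (⅓)*81) = 489*(-3 + 27) = 489*24 = 11736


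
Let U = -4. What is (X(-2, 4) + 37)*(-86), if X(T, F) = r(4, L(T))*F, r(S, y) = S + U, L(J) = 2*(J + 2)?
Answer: -3182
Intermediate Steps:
L(J) = 4 + 2*J (L(J) = 2*(2 + J) = 4 + 2*J)
r(S, y) = -4 + S (r(S, y) = S - 4 = -4 + S)
X(T, F) = 0 (X(T, F) = (-4 + 4)*F = 0*F = 0)
(X(-2, 4) + 37)*(-86) = (0 + 37)*(-86) = 37*(-86) = -3182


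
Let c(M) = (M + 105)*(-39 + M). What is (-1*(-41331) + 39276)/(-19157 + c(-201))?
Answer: 80607/3883 ≈ 20.759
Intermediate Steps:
c(M) = (-39 + M)*(105 + M) (c(M) = (105 + M)*(-39 + M) = (-39 + M)*(105 + M))
(-1*(-41331) + 39276)/(-19157 + c(-201)) = (-1*(-41331) + 39276)/(-19157 + (-4095 + (-201)² + 66*(-201))) = (41331 + 39276)/(-19157 + (-4095 + 40401 - 13266)) = 80607/(-19157 + 23040) = 80607/3883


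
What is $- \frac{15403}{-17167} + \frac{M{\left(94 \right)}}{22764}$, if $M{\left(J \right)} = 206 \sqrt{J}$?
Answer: $\frac{15403}{17167} + \frac{103 \sqrt{94}}{11382} \approx 0.98498$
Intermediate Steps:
$- \frac{15403}{-17167} + \frac{M{\left(94 \right)}}{22764} = - \frac{15403}{-17167} + \frac{206 \sqrt{94}}{22764} = \left(-15403\right) \left(- \frac{1}{17167}\right) + 206 \sqrt{94} \cdot \frac{1}{22764} = \frac{15403}{17167} + \frac{103 \sqrt{94}}{11382}$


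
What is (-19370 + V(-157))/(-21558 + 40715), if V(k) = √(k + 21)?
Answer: -19370/19157 + 2*I*√34/19157 ≈ -1.0111 + 0.00060875*I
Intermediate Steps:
V(k) = √(21 + k)
(-19370 + V(-157))/(-21558 + 40715) = (-19370 + √(21 - 157))/(-21558 + 40715) = (-19370 + √(-136))/19157 = (-19370 + 2*I*√34)*(1/19157) = -19370/19157 + 2*I*√34/19157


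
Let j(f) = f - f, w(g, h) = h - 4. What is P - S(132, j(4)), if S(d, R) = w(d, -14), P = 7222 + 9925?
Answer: 17165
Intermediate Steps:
w(g, h) = -4 + h
j(f) = 0
P = 17147
S(d, R) = -18 (S(d, R) = -4 - 14 = -18)
P - S(132, j(4)) = 17147 - 1*(-18) = 17147 + 18 = 17165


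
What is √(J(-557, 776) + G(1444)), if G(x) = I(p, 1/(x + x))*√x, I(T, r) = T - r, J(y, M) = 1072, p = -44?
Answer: I*√866419/38 ≈ 24.495*I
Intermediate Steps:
G(x) = √x*(-44 - 1/(2*x)) (G(x) = (-44 - 1/(x + x))*√x = (-44 - 1/(2*x))*√x = √x*(-44 - 1/(2*x)))
√(J(-557, 776) + G(1444)) = √(1072 + (-1 - 88*1444)/(2*√1444)) = √(1072 + (½)*(1/38)*(-1 - 127072)) = √(1072 + (½)*(1/38)*(-127073)) = √(1072 - 127073/76) = √(-45601/76) = I*√866419/38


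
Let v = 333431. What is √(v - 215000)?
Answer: 3*√13159 ≈ 344.14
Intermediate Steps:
√(v - 215000) = √(333431 - 215000) = √118431 = 3*√13159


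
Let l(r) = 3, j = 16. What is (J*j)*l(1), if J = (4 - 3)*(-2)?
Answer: -96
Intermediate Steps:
J = -2 (J = 1*(-2) = -2)
(J*j)*l(1) = -2*16*3 = -32*3 = -96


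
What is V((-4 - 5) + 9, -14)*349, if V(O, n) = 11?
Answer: 3839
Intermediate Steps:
V((-4 - 5) + 9, -14)*349 = 11*349 = 3839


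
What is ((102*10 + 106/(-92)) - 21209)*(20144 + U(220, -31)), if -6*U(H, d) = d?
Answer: -112280868565/276 ≈ -4.0681e+8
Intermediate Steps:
U(H, d) = -d/6
((102*10 + 106/(-92)) - 21209)*(20144 + U(220, -31)) = ((102*10 + 106/(-92)) - 21209)*(20144 - 1/6*(-31)) = ((1020 + 106*(-1/92)) - 21209)*(20144 + 31/6) = ((1020 - 53/46) - 21209)*(120895/6) = (46867/46 - 21209)*(120895/6) = -928747/46*120895/6 = -112280868565/276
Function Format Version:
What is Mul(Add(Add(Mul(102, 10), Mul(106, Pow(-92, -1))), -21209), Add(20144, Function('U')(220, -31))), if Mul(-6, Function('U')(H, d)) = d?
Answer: Rational(-112280868565, 276) ≈ -4.0681e+8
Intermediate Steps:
Function('U')(H, d) = Mul(Rational(-1, 6), d)
Mul(Add(Add(Mul(102, 10), Mul(106, Pow(-92, -1))), -21209), Add(20144, Function('U')(220, -31))) = Mul(Add(Add(Mul(102, 10), Mul(106, Pow(-92, -1))), -21209), Add(20144, Mul(Rational(-1, 6), -31))) = Mul(Add(Add(1020, Mul(106, Rational(-1, 92))), -21209), Add(20144, Rational(31, 6))) = Mul(Add(Add(1020, Rational(-53, 46)), -21209), Rational(120895, 6)) = Mul(Add(Rational(46867, 46), -21209), Rational(120895, 6)) = Mul(Rational(-928747, 46), Rational(120895, 6)) = Rational(-112280868565, 276)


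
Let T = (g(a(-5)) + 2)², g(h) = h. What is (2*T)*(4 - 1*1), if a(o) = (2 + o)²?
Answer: 726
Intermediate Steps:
T = 121 (T = ((2 - 5)² + 2)² = ((-3)² + 2)² = (9 + 2)² = 11² = 121)
(2*T)*(4 - 1*1) = (2*121)*(4 - 1*1) = 242*(4 - 1) = 242*3 = 726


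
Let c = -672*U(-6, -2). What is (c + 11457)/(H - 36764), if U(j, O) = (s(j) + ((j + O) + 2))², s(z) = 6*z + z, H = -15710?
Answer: 1536831/52474 ≈ 29.287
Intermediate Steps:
s(z) = 7*z
U(j, O) = (2 + O + 8*j)² (U(j, O) = (7*j + ((j + O) + 2))² = (7*j + ((O + j) + 2))² = (7*j + (2 + O + j))² = (2 + O + 8*j)²)
c = -1548288 (c = -672*(2 - 2 + 8*(-6))² = -672*(2 - 2 - 48)² = -672*(-48)² = -672*2304 = -1548288)
(c + 11457)/(H - 36764) = (-1548288 + 11457)/(-15710 - 36764) = -1536831/(-52474) = -1536831*(-1/52474) = 1536831/52474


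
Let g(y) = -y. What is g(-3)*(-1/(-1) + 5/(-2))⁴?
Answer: 243/16 ≈ 15.188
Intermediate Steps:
g(-3)*(-1/(-1) + 5/(-2))⁴ = (-1*(-3))*(-1/(-1) + 5/(-2))⁴ = 3*(-1*(-1) + 5*(-½))⁴ = 3*(1 - 5/2)⁴ = 3*(-3/2)⁴ = 3*(81/16) = 243/16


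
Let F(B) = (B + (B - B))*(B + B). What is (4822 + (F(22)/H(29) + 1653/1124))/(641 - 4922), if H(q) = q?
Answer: -158313881/139543476 ≈ -1.1345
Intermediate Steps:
F(B) = 2*B² (F(B) = (B + 0)*(2*B) = B*(2*B) = 2*B²)
(4822 + (F(22)/H(29) + 1653/1124))/(641 - 4922) = (4822 + ((2*22²)/29 + 1653/1124))/(641 - 4922) = (4822 + ((2*484)*(1/29) + 1653*(1/1124)))/(-4281) = (4822 + (968*(1/29) + 1653/1124))*(-1/4281) = (4822 + (968/29 + 1653/1124))*(-1/4281) = (4822 + 1135969/32596)*(-1/4281) = (158313881/32596)*(-1/4281) = -158313881/139543476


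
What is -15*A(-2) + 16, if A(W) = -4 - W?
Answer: 46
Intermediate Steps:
-15*A(-2) + 16 = -15*(-4 - 1*(-2)) + 16 = -15*(-4 + 2) + 16 = -15*(-2) + 16 = 30 + 16 = 46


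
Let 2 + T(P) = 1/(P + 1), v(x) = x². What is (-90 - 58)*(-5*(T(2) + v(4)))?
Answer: 31820/3 ≈ 10607.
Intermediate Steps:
T(P) = -2 + 1/(1 + P) (T(P) = -2 + 1/(P + 1) = -2 + 1/(1 + P))
(-90 - 58)*(-5*(T(2) + v(4))) = (-90 - 58)*(-5*((-1 - 2*2)/(1 + 2) + 4²)) = -(-740)*((-1 - 4)/3 + 16) = -(-740)*((⅓)*(-5) + 16) = -(-740)*(-5/3 + 16) = -(-740)*43/3 = -148*(-215/3) = 31820/3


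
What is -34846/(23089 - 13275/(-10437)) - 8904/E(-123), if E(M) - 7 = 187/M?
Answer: -22014909596617/13535782936 ≈ -1626.4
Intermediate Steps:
E(M) = 7 + 187/M
-34846/(23089 - 13275/(-10437)) - 8904/E(-123) = -34846/(23089 - 13275/(-10437)) - 8904/(7 + 187/(-123)) = -34846/(23089 - 13275*(-1)/10437) - 8904/(7 + 187*(-1/123)) = -34846/(23089 - 1*(-4425/3479)) - 8904/(7 - 187/123) = -34846/(23089 + 4425/3479) - 8904/674/123 = -34846/80331056/3479 - 8904*123/674 = -34846*3479/80331056 - 547596/337 = -60614617/40165528 - 547596/337 = -22014909596617/13535782936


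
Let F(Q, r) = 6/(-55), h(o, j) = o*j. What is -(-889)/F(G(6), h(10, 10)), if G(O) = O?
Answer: -48895/6 ≈ -8149.2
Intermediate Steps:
h(o, j) = j*o
F(Q, r) = -6/55 (F(Q, r) = 6*(-1/55) = -6/55)
-(-889)/F(G(6), h(10, 10)) = -(-889)/(-6/55) = -(-889)*(-55)/6 = -1*48895/6 = -48895/6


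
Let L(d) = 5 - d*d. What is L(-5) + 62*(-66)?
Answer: -4112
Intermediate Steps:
L(d) = 5 - d²
L(-5) + 62*(-66) = (5 - 1*(-5)²) + 62*(-66) = (5 - 1*25) - 4092 = (5 - 25) - 4092 = -20 - 4092 = -4112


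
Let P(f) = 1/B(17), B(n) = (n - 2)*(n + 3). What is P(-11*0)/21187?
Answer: 1/6356100 ≈ 1.5733e-7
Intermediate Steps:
B(n) = (-2 + n)*(3 + n)
P(f) = 1/300 (P(f) = 1/(-6 + 17 + 17²) = 1/(-6 + 17 + 289) = 1/300)
P(-11*0)/21187 = (1/300)/21187 = (1/300)*(1/21187) = 1/6356100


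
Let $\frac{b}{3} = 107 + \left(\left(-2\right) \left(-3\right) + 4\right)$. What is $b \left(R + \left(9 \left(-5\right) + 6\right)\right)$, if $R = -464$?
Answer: $-176553$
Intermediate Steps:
$b = 351$ ($b = 3 \left(107 + \left(\left(-2\right) \left(-3\right) + 4\right)\right) = 3 \left(107 + \left(6 + 4\right)\right) = 3 \left(107 + 10\right) = 3 \cdot 117 = 351$)
$b \left(R + \left(9 \left(-5\right) + 6\right)\right) = 351 \left(-464 + \left(9 \left(-5\right) + 6\right)\right) = 351 \left(-464 + \left(-45 + 6\right)\right) = 351 \left(-464 - 39\right) = 351 \left(-503\right) = -176553$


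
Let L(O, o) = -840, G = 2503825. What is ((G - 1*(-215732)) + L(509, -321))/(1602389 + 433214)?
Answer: 2718717/2035603 ≈ 1.3356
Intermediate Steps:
((G - 1*(-215732)) + L(509, -321))/(1602389 + 433214) = ((2503825 - 1*(-215732)) - 840)/(1602389 + 433214) = ((2503825 + 215732) - 840)/2035603 = (2719557 - 840)*(1/2035603) = 2718717*(1/2035603) = 2718717/2035603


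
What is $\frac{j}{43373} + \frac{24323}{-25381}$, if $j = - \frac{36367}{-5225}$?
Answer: $- \frac{5511250696948}{5751941840425} \approx -0.95815$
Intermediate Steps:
$j = \frac{36367}{5225}$ ($j = \left(-36367\right) \left(- \frac{1}{5225}\right) = \frac{36367}{5225} \approx 6.9602$)
$\frac{j}{43373} + \frac{24323}{-25381} = \frac{36367}{5225 \cdot 43373} + \frac{24323}{-25381} = \frac{36367}{5225} \cdot \frac{1}{43373} + 24323 \left(- \frac{1}{25381}\right) = \frac{36367}{226623925} - \frac{24323}{25381} = - \frac{5511250696948}{5751941840425}$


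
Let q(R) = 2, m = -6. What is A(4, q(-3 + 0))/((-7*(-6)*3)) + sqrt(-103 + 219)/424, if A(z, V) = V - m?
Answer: 4/63 + sqrt(29)/212 ≈ 0.088894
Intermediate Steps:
A(z, V) = 6 + V (A(z, V) = V - 1*(-6) = V + 6 = 6 + V)
A(4, q(-3 + 0))/((-7*(-6)*3)) + sqrt(-103 + 219)/424 = (6 + 2)/((-7*(-6)*3)) + sqrt(-103 + 219)/424 = 8/((42*3)) + sqrt(116)*(1/424) = 8/126 + (2*sqrt(29))*(1/424) = 8*(1/126) + sqrt(29)/212 = 4/63 + sqrt(29)/212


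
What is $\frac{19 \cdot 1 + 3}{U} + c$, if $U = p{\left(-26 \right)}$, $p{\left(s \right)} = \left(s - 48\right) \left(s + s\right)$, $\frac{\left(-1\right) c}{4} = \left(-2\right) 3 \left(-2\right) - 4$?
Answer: $- \frac{61557}{1924} \approx -31.994$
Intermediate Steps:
$c = -32$ ($c = - 4 \left(\left(-2\right) 3 \left(-2\right) - 4\right) = - 4 \left(\left(-6\right) \left(-2\right) - 4\right) = - 4 \left(12 - 4\right) = \left(-4\right) 8 = -32$)
$p{\left(s \right)} = 2 s \left(-48 + s\right)$ ($p{\left(s \right)} = \left(-48 + s\right) 2 s = 2 s \left(-48 + s\right)$)
$U = 3848$ ($U = 2 \left(-26\right) \left(-48 - 26\right) = 2 \left(-26\right) \left(-74\right) = 3848$)
$\frac{19 \cdot 1 + 3}{U} + c = \frac{19 \cdot 1 + 3}{3848} - 32 = \left(19 + 3\right) \frac{1}{3848} - 32 = 22 \cdot \frac{1}{3848} - 32 = \frac{11}{1924} - 32 = - \frac{61557}{1924}$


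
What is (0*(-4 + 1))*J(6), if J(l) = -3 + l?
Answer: 0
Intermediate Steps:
(0*(-4 + 1))*J(6) = (0*(-4 + 1))*(-3 + 6) = (0*(-3))*3 = 0*3 = 0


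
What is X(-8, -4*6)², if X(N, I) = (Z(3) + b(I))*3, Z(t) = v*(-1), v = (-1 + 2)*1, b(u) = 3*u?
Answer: 47961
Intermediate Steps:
v = 1 (v = 1*1 = 1)
Z(t) = -1 (Z(t) = 1*(-1) = -1)
X(N, I) = -3 + 9*I (X(N, I) = (-1 + 3*I)*3 = -3 + 9*I)
X(-8, -4*6)² = (-3 + 9*(-4*6))² = (-3 + 9*(-24))² = (-3 - 216)² = (-219)² = 47961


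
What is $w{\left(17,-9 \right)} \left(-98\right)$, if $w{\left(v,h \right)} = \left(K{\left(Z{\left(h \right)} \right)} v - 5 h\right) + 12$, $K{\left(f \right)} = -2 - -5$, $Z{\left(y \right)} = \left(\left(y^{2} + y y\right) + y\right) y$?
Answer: $-10584$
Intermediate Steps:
$Z{\left(y \right)} = y \left(y + 2 y^{2}\right)$ ($Z{\left(y \right)} = \left(\left(y^{2} + y^{2}\right) + y\right) y = \left(2 y^{2} + y\right) y = \left(y + 2 y^{2}\right) y = y \left(y + 2 y^{2}\right)$)
$K{\left(f \right)} = 3$ ($K{\left(f \right)} = -2 + 5 = 3$)
$w{\left(v,h \right)} = 12 - 5 h + 3 v$ ($w{\left(v,h \right)} = \left(3 v - 5 h\right) + 12 = \left(- 5 h + 3 v\right) + 12 = 12 - 5 h + 3 v$)
$w{\left(17,-9 \right)} \left(-98\right) = \left(12 - -45 + 3 \cdot 17\right) \left(-98\right) = \left(12 + 45 + 51\right) \left(-98\right) = 108 \left(-98\right) = -10584$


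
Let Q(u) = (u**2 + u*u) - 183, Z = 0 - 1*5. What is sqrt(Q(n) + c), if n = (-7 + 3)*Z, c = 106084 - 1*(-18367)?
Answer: 2*sqrt(31267) ≈ 353.65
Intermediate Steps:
Z = -5 (Z = 0 - 5 = -5)
c = 124451 (c = 106084 + 18367 = 124451)
n = 20 (n = (-7 + 3)*(-5) = -4*(-5) = 20)
Q(u) = -183 + 2*u**2 (Q(u) = (u**2 + u**2) - 183 = 2*u**2 - 183 = -183 + 2*u**2)
sqrt(Q(n) + c) = sqrt((-183 + 2*20**2) + 124451) = sqrt((-183 + 2*400) + 124451) = sqrt((-183 + 800) + 124451) = sqrt(617 + 124451) = sqrt(125068) = 2*sqrt(31267)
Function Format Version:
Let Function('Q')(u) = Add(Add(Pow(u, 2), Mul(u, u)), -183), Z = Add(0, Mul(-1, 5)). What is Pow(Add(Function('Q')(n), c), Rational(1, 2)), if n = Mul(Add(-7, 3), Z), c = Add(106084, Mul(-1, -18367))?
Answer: Mul(2, Pow(31267, Rational(1, 2))) ≈ 353.65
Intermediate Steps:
Z = -5 (Z = Add(0, -5) = -5)
c = 124451 (c = Add(106084, 18367) = 124451)
n = 20 (n = Mul(Add(-7, 3), -5) = Mul(-4, -5) = 20)
Function('Q')(u) = Add(-183, Mul(2, Pow(u, 2))) (Function('Q')(u) = Add(Add(Pow(u, 2), Pow(u, 2)), -183) = Add(Mul(2, Pow(u, 2)), -183) = Add(-183, Mul(2, Pow(u, 2))))
Pow(Add(Function('Q')(n), c), Rational(1, 2)) = Pow(Add(Add(-183, Mul(2, Pow(20, 2))), 124451), Rational(1, 2)) = Pow(Add(Add(-183, Mul(2, 400)), 124451), Rational(1, 2)) = Pow(Add(Add(-183, 800), 124451), Rational(1, 2)) = Pow(Add(617, 124451), Rational(1, 2)) = Pow(125068, Rational(1, 2)) = Mul(2, Pow(31267, Rational(1, 2)))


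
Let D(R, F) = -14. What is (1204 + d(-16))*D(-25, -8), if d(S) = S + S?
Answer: -16408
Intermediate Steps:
d(S) = 2*S
(1204 + d(-16))*D(-25, -8) = (1204 + 2*(-16))*(-14) = (1204 - 32)*(-14) = 1172*(-14) = -16408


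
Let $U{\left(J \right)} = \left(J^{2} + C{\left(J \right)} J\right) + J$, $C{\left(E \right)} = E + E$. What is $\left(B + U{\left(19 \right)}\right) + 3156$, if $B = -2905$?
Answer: $1353$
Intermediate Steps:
$C{\left(E \right)} = 2 E$
$U{\left(J \right)} = J + 3 J^{2}$ ($U{\left(J \right)} = \left(J^{2} + 2 J J\right) + J = \left(J^{2} + 2 J^{2}\right) + J = 3 J^{2} + J = J + 3 J^{2}$)
$\left(B + U{\left(19 \right)}\right) + 3156 = \left(-2905 + 19 \left(1 + 3 \cdot 19\right)\right) + 3156 = \left(-2905 + 19 \left(1 + 57\right)\right) + 3156 = \left(-2905 + 19 \cdot 58\right) + 3156 = \left(-2905 + 1102\right) + 3156 = -1803 + 3156 = 1353$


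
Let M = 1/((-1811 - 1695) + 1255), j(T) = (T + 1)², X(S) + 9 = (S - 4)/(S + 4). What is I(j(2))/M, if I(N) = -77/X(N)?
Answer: -321893/16 ≈ -20118.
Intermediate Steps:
X(S) = -9 + (-4 + S)/(4 + S) (X(S) = -9 + (S - 4)/(S + 4) = -9 + (-4 + S)/(4 + S))
j(T) = (1 + T)²
I(N) = -77*(4 + N)/(8*(-5 - N))
M = -1/2251 (M = 1/(-3506 + 1255) = 1/(-2251) = -1/2251 ≈ -0.00044425)
I(j(2))/M = (77*(4 + (1 + 2)²)/(8*(5 + (1 + 2)²)))/(-1/2251) = (77*(4 + 3²)/(8*(5 + 3²)))*(-2251) = (77*(4 + 9)/(8*(5 + 9)))*(-2251) = ((77/8)*13/14)*(-2251) = ((77/8)*(1/14)*13)*(-2251) = (143/16)*(-2251) = -321893/16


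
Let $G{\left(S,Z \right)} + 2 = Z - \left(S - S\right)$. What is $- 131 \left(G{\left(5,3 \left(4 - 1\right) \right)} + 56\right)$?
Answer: $-8253$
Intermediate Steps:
$G{\left(S,Z \right)} = -2 + Z$ ($G{\left(S,Z \right)} = -2 + \left(Z - \left(S - S\right)\right) = -2 + \left(Z - 0\right) = -2 + \left(Z + 0\right) = -2 + Z$)
$- 131 \left(G{\left(5,3 \left(4 - 1\right) \right)} + 56\right) = - 131 \left(\left(-2 + 3 \left(4 - 1\right)\right) + 56\right) = - 131 \left(\left(-2 + 3 \cdot 3\right) + 56\right) = - 131 \left(\left(-2 + 9\right) + 56\right) = - 131 \left(7 + 56\right) = \left(-131\right) 63 = -8253$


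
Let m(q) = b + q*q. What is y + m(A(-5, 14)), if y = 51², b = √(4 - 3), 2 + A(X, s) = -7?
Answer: 2683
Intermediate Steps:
A(X, s) = -9 (A(X, s) = -2 - 7 = -9)
b = 1 (b = √1 = 1)
m(q) = 1 + q² (m(q) = 1 + q*q = 1 + q²)
y = 2601
y + m(A(-5, 14)) = 2601 + (1 + (-9)²) = 2601 + (1 + 81) = 2601 + 82 = 2683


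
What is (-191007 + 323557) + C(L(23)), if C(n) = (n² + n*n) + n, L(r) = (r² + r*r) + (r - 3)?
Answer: 2457796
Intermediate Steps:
L(r) = -3 + r + 2*r² (L(r) = (r² + r²) + (-3 + r) = 2*r² + (-3 + r) = -3 + r + 2*r²)
C(n) = n + 2*n² (C(n) = (n² + n²) + n = 2*n² + n = n + 2*n²)
(-191007 + 323557) + C(L(23)) = (-191007 + 323557) + (-3 + 23 + 2*23²)*(1 + 2*(-3 + 23 + 2*23²)) = 132550 + (-3 + 23 + 2*529)*(1 + 2*(-3 + 23 + 2*529)) = 132550 + (-3 + 23 + 1058)*(1 + 2*(-3 + 23 + 1058)) = 132550 + 1078*(1 + 2*1078) = 132550 + 1078*(1 + 2156) = 132550 + 1078*2157 = 132550 + 2325246 = 2457796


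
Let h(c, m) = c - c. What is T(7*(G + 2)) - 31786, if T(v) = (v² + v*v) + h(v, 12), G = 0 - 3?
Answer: -31688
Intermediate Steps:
h(c, m) = 0
G = -3
T(v) = 2*v² (T(v) = (v² + v*v) + 0 = (v² + v²) + 0 = 2*v² + 0 = 2*v²)
T(7*(G + 2)) - 31786 = 2*(7*(-3 + 2))² - 31786 = 2*(7*(-1))² - 31786 = 2*(-7)² - 31786 = 2*49 - 31786 = 98 - 31786 = -31688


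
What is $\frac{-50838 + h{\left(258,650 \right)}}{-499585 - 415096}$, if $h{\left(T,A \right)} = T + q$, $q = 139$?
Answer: $\frac{50441}{914681} \approx 0.055146$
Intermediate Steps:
$h{\left(T,A \right)} = 139 + T$ ($h{\left(T,A \right)} = T + 139 = 139 + T$)
$\frac{-50838 + h{\left(258,650 \right)}}{-499585 - 415096} = \frac{-50838 + \left(139 + 258\right)}{-499585 - 415096} = \frac{-50838 + 397}{-914681} = \left(-50441\right) \left(- \frac{1}{914681}\right) = \frac{50441}{914681}$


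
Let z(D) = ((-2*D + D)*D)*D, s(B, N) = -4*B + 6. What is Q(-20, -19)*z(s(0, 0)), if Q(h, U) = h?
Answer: 4320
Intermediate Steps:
s(B, N) = 6 - 4*B
z(D) = -D³ (z(D) = ((-D)*D)*D = (-D²)*D = -D³)
Q(-20, -19)*z(s(0, 0)) = -(-20)*(6 - 4*0)³ = -(-20)*(6 + 0)³ = -(-20)*6³ = -(-20)*216 = -20*(-216) = 4320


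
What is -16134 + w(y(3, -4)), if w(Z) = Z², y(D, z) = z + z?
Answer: -16070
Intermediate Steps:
y(D, z) = 2*z
-16134 + w(y(3, -4)) = -16134 + (2*(-4))² = -16134 + (-8)² = -16134 + 64 = -16070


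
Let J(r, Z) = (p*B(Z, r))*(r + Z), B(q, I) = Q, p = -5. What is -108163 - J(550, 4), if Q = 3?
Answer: -99853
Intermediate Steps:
B(q, I) = 3
J(r, Z) = -15*Z - 15*r (J(r, Z) = (-5*3)*(r + Z) = -15*(Z + r) = -15*Z - 15*r)
-108163 - J(550, 4) = -108163 - (-15*4 - 15*550) = -108163 - (-60 - 8250) = -108163 - 1*(-8310) = -108163 + 8310 = -99853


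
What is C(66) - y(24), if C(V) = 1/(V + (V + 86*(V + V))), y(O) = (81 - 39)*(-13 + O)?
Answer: -5305607/11484 ≈ -462.00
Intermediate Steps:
y(O) = -546 + 42*O (y(O) = 42*(-13 + O) = -546 + 42*O)
C(V) = 1/(174*V) (C(V) = 1/(V + (V + 86*(2*V))) = 1/(V + (V + 172*V)) = 1/(V + 173*V) = 1/(174*V))
C(66) - y(24) = (1/174)/66 - (-546 + 42*24) = (1/174)*(1/66) - (-546 + 1008) = 1/11484 - 1*462 = 1/11484 - 462 = -5305607/11484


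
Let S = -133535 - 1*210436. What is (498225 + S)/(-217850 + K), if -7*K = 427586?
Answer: -539889/976268 ≈ -0.55301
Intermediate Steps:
K = -427586/7 (K = -⅐*427586 = -427586/7 ≈ -61084.)
S = -343971 (S = -133535 - 210436 = -343971)
(498225 + S)/(-217850 + K) = (498225 - 343971)/(-217850 - 427586/7) = 154254/(-1952536/7) = 154254*(-7/1952536) = -539889/976268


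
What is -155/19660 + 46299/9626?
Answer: 90874631/18924716 ≈ 4.8019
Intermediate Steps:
-155/19660 + 46299/9626 = -155*1/19660 + 46299*(1/9626) = -31/3932 + 46299/9626 = 90874631/18924716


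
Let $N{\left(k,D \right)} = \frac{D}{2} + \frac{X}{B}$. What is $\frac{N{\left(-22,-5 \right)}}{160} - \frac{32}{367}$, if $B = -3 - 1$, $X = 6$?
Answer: $- \frac{1647}{14680} \approx -0.11219$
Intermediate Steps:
$B = -4$
$N{\left(k,D \right)} = - \frac{3}{2} + \frac{D}{2}$ ($N{\left(k,D \right)} = \frac{D}{2} + \frac{6}{-4} = D \frac{1}{2} + 6 \left(- \frac{1}{4}\right) = \frac{D}{2} - \frac{3}{2} = - \frac{3}{2} + \frac{D}{2}$)
$\frac{N{\left(-22,-5 \right)}}{160} - \frac{32}{367} = \frac{- \frac{3}{2} + \frac{1}{2} \left(-5\right)}{160} - \frac{32}{367} = \left(- \frac{3}{2} - \frac{5}{2}\right) \frac{1}{160} - \frac{32}{367} = \left(-4\right) \frac{1}{160} - \frac{32}{367} = - \frac{1}{40} - \frac{32}{367} = - \frac{1647}{14680}$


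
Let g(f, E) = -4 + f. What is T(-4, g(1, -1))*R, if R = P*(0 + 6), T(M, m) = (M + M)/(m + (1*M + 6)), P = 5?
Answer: 240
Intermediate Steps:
T(M, m) = 2*M/(6 + M + m) (T(M, m) = (2*M)/(m + (M + 6)) = (2*M)/(m + (6 + M)) = (2*M)/(6 + M + m) = 2*M/(6 + M + m))
R = 30 (R = 5*(0 + 6) = 5*6 = 30)
T(-4, g(1, -1))*R = (2*(-4)/(6 - 4 + (-4 + 1)))*30 = (2*(-4)/(6 - 4 - 3))*30 = (2*(-4)/(-1))*30 = (2*(-4)*(-1))*30 = 8*30 = 240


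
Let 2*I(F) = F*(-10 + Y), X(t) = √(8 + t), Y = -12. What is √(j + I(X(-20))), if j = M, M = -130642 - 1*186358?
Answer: √(-317000 - 22*I*√3) ≈ 0.034 - 563.03*I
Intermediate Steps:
M = -317000 (M = -130642 - 186358 = -317000)
I(F) = -11*F (I(F) = (F*(-10 - 12))/2 = (F*(-22))/2 = (-22*F)/2 = -11*F)
j = -317000
√(j + I(X(-20))) = √(-317000 - 11*√(8 - 20)) = √(-317000 - 22*I*√3)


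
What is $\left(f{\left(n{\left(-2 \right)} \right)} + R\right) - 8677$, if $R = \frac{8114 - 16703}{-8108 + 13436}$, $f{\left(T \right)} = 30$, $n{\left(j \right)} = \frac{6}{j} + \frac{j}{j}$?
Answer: $- \frac{15359935}{1776} \approx -8648.6$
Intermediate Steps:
$n{\left(j \right)} = 1 + \frac{6}{j}$ ($n{\left(j \right)} = \frac{6}{j} + 1 = 1 + \frac{6}{j}$)
$R = - \frac{2863}{1776}$ ($R = - \frac{8589}{5328} = \left(-8589\right) \frac{1}{5328} = - \frac{2863}{1776} \approx -1.612$)
$\left(f{\left(n{\left(-2 \right)} \right)} + R\right) - 8677 = \left(30 - \frac{2863}{1776}\right) - 8677 = \frac{50417}{1776} - 8677 = - \frac{15359935}{1776}$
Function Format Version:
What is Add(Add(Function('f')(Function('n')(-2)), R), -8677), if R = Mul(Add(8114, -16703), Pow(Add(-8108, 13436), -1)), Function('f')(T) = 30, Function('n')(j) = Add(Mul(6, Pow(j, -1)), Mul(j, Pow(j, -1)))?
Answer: Rational(-15359935, 1776) ≈ -8648.6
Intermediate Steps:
Function('n')(j) = Add(1, Mul(6, Pow(j, -1))) (Function('n')(j) = Add(Mul(6, Pow(j, -1)), 1) = Add(1, Mul(6, Pow(j, -1))))
R = Rational(-2863, 1776) (R = Mul(-8589, Pow(5328, -1)) = Mul(-8589, Rational(1, 5328)) = Rational(-2863, 1776) ≈ -1.6120)
Add(Add(Function('f')(Function('n')(-2)), R), -8677) = Add(Add(30, Rational(-2863, 1776)), -8677) = Add(Rational(50417, 1776), -8677) = Rational(-15359935, 1776)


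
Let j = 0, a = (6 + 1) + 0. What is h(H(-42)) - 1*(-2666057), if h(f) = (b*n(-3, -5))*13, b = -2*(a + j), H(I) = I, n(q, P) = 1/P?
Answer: 13330467/5 ≈ 2.6661e+6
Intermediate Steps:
a = 7 (a = 7 + 0 = 7)
b = -14 (b = -2*(7 + 0) = -2*7 = -14)
h(f) = 182/5 (h(f) = -14/(-5)*13 = -14*(-⅕)*13 = (14/5)*13 = 182/5)
h(H(-42)) - 1*(-2666057) = 182/5 - 1*(-2666057) = 182/5 + 2666057 = 13330467/5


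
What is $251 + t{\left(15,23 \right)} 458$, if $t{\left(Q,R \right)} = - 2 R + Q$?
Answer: $-13947$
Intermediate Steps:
$t{\left(Q,R \right)} = Q - 2 R$
$251 + t{\left(15,23 \right)} 458 = 251 + \left(15 - 46\right) 458 = 251 - 14198 = -13947$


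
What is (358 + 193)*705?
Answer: 388455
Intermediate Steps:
(358 + 193)*705 = 551*705 = 388455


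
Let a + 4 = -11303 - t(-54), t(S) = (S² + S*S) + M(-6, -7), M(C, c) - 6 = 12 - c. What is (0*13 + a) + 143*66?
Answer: -7726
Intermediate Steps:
M(C, c) = 18 - c (M(C, c) = 6 + (12 - c) = 18 - c)
t(S) = 25 + 2*S² (t(S) = (S² + S*S) + (18 - 1*(-7)) = (S² + S²) + (18 + 7) = 2*S² + 25 = 25 + 2*S²)
a = -17164 (a = -4 + (-11303 - (25 + 2*(-54)²)) = -4 + (-11303 - (25 + 2*2916)) = -4 + (-11303 - (25 + 5832)) = -4 + (-11303 - 1*5857) = -4 + (-11303 - 5857) = -4 - 17160 = -17164)
(0*13 + a) + 143*66 = (0*13 - 17164) + 143*66 = (0 - 17164) + 9438 = -17164 + 9438 = -7726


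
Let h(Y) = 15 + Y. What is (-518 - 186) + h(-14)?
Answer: -703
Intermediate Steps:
(-518 - 186) + h(-14) = (-518 - 186) + (15 - 14) = -704 + 1 = -703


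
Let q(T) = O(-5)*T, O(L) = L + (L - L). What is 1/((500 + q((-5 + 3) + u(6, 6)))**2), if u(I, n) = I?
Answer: 1/230400 ≈ 4.3403e-6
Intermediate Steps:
O(L) = L (O(L) = L + 0 = L)
q(T) = -5*T
1/((500 + q((-5 + 3) + u(6, 6)))**2) = 1/((500 - 5*((-5 + 3) + 6))**2) = 1/((500 - 5*(-2 + 6))**2) = 1/((500 - 5*4)**2) = 1/((500 - 20)**2) = 1/(480**2) = 1/230400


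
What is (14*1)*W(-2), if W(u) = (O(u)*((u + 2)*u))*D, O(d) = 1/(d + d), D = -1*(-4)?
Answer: 0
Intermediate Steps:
D = 4
O(d) = 1/(2*d)
W(u) = 4 + 2*u (W(u) = ((1/(2*u))*((u + 2)*u))*4 = ((1/(2*u))*((2 + u)*u))*4 = ((1/(2*u))*(u*(2 + u)))*4 = (1 + u/2)*4 = 4 + 2*u)
(14*1)*W(-2) = (14*1)*(4 + 2*(-2)) = 14*(4 - 4) = 14*0 = 0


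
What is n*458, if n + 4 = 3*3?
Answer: 2290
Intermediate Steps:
n = 5 (n = -4 + 3*3 = -4 + 9 = 5)
n*458 = 5*458 = 2290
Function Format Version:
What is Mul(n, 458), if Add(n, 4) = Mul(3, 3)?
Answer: 2290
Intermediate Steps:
n = 5 (n = Add(-4, Mul(3, 3)) = Add(-4, 9) = 5)
Mul(n, 458) = Mul(5, 458) = 2290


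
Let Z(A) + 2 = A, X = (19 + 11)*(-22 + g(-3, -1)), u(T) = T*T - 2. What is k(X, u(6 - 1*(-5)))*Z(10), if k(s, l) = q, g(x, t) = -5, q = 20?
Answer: 160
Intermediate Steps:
u(T) = -2 + T² (u(T) = T² - 2 = -2 + T²)
X = -810 (X = (19 + 11)*(-22 - 5) = 30*(-27) = -810)
k(s, l) = 20
Z(A) = -2 + A
k(X, u(6 - 1*(-5)))*Z(10) = 20*(-2 + 10) = 20*8 = 160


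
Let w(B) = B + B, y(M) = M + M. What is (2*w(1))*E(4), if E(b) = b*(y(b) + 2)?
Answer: 160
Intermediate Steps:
y(M) = 2*M
w(B) = 2*B
E(b) = b*(2 + 2*b) (E(b) = b*(2*b + 2) = b*(2 + 2*b))
(2*w(1))*E(4) = (2*(2*1))*(2*4*(1 + 4)) = (2*2)*(2*4*5) = 4*40 = 160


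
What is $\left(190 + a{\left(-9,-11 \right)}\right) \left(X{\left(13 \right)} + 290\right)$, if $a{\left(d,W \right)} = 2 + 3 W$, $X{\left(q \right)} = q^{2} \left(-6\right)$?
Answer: $-115116$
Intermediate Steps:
$X{\left(q \right)} = - 6 q^{2}$
$\left(190 + a{\left(-9,-11 \right)}\right) \left(X{\left(13 \right)} + 290\right) = \left(190 + \left(2 + 3 \left(-11\right)\right)\right) \left(- 6 \cdot 13^{2} + 290\right) = \left(190 + \left(2 - 33\right)\right) \left(\left(-6\right) 169 + 290\right) = \left(190 - 31\right) \left(-1014 + 290\right) = 159 \left(-724\right) = -115116$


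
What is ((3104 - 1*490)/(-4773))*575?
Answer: -1503050/4773 ≈ -314.91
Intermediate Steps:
((3104 - 1*490)/(-4773))*575 = ((3104 - 490)*(-1/4773))*575 = (2614*(-1/4773))*575 = -2614/4773*575 = -1503050/4773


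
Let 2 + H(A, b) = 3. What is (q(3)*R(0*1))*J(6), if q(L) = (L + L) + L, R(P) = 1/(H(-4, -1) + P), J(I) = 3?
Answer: 27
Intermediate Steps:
H(A, b) = 1 (H(A, b) = -2 + 3 = 1)
R(P) = 1/(1 + P)
q(L) = 3*L (q(L) = 2*L + L = 3*L)
(q(3)*R(0*1))*J(6) = ((3*3)/(1 + 0*1))*3 = (9/(1 + 0))*3 = (9/1)*3 = (9*1)*3 = 9*3 = 27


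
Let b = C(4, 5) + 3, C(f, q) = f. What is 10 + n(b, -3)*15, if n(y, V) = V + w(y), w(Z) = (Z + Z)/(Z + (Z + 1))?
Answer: -21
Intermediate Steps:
w(Z) = 2*Z/(1 + 2*Z) (w(Z) = (2*Z)/(Z + (1 + Z)) = (2*Z)/(1 + 2*Z) = 2*Z/(1 + 2*Z))
b = 7 (b = 4 + 3 = 7)
n(y, V) = V + 2*y/(1 + 2*y)
10 + n(b, -3)*15 = 10 + ((2*7 - 3*(1 + 2*7))/(1 + 2*7))*15 = 10 + ((14 - 3*(1 + 14))/(1 + 14))*15 = 10 + ((14 - 3*15)/15)*15 = 10 + ((14 - 45)/15)*15 = 10 + ((1/15)*(-31))*15 = 10 - 31/15*15 = 10 - 31 = -21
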